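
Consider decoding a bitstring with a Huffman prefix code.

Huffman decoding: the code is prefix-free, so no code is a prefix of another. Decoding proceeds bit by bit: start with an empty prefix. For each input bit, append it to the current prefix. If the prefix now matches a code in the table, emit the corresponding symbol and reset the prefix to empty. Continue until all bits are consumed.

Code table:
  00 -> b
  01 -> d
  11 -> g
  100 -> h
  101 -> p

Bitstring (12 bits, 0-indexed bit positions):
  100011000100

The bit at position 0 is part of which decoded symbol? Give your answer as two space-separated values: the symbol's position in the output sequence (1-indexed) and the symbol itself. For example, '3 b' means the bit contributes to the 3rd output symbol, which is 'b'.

Answer: 1 h

Derivation:
Bit 0: prefix='1' (no match yet)
Bit 1: prefix='10' (no match yet)
Bit 2: prefix='100' -> emit 'h', reset
Bit 3: prefix='0' (no match yet)
Bit 4: prefix='01' -> emit 'd', reset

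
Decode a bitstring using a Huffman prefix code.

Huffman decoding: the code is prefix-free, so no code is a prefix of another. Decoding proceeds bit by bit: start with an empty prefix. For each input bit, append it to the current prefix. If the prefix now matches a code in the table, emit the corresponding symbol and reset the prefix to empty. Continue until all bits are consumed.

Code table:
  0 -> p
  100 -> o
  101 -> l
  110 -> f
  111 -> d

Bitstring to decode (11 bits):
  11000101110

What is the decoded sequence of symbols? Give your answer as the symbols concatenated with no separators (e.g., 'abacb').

Bit 0: prefix='1' (no match yet)
Bit 1: prefix='11' (no match yet)
Bit 2: prefix='110' -> emit 'f', reset
Bit 3: prefix='0' -> emit 'p', reset
Bit 4: prefix='0' -> emit 'p', reset
Bit 5: prefix='1' (no match yet)
Bit 6: prefix='10' (no match yet)
Bit 7: prefix='101' -> emit 'l', reset
Bit 8: prefix='1' (no match yet)
Bit 9: prefix='11' (no match yet)
Bit 10: prefix='110' -> emit 'f', reset

Answer: fpplf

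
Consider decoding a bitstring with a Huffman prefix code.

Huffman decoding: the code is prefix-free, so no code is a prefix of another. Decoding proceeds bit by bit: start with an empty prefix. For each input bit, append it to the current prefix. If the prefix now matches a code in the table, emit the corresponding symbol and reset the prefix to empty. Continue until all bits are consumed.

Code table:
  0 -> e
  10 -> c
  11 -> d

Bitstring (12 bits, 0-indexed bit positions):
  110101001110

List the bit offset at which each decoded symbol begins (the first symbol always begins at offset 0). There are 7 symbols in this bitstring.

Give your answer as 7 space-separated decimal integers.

Bit 0: prefix='1' (no match yet)
Bit 1: prefix='11' -> emit 'd', reset
Bit 2: prefix='0' -> emit 'e', reset
Bit 3: prefix='1' (no match yet)
Bit 4: prefix='10' -> emit 'c', reset
Bit 5: prefix='1' (no match yet)
Bit 6: prefix='10' -> emit 'c', reset
Bit 7: prefix='0' -> emit 'e', reset
Bit 8: prefix='1' (no match yet)
Bit 9: prefix='11' -> emit 'd', reset
Bit 10: prefix='1' (no match yet)
Bit 11: prefix='10' -> emit 'c', reset

Answer: 0 2 3 5 7 8 10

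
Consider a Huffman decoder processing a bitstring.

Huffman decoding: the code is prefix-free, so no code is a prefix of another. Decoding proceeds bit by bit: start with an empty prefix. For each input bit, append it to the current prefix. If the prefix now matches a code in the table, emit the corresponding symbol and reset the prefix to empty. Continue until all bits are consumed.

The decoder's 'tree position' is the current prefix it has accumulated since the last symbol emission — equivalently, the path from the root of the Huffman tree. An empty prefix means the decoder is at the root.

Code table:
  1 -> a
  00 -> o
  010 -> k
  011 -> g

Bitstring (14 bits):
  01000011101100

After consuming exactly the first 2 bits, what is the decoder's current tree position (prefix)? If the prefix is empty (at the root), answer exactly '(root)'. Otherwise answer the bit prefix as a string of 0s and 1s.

Answer: 01

Derivation:
Bit 0: prefix='0' (no match yet)
Bit 1: prefix='01' (no match yet)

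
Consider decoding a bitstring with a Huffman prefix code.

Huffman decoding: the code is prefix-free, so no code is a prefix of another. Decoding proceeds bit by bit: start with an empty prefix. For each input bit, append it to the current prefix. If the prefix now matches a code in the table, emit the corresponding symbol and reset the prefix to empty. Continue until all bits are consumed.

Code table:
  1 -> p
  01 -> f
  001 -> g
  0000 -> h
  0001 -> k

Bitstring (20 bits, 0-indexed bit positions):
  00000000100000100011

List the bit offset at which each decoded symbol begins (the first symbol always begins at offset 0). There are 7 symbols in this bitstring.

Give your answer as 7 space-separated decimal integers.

Answer: 0 4 8 9 13 15 19

Derivation:
Bit 0: prefix='0' (no match yet)
Bit 1: prefix='00' (no match yet)
Bit 2: prefix='000' (no match yet)
Bit 3: prefix='0000' -> emit 'h', reset
Bit 4: prefix='0' (no match yet)
Bit 5: prefix='00' (no match yet)
Bit 6: prefix='000' (no match yet)
Bit 7: prefix='0000' -> emit 'h', reset
Bit 8: prefix='1' -> emit 'p', reset
Bit 9: prefix='0' (no match yet)
Bit 10: prefix='00' (no match yet)
Bit 11: prefix='000' (no match yet)
Bit 12: prefix='0000' -> emit 'h', reset
Bit 13: prefix='0' (no match yet)
Bit 14: prefix='01' -> emit 'f', reset
Bit 15: prefix='0' (no match yet)
Bit 16: prefix='00' (no match yet)
Bit 17: prefix='000' (no match yet)
Bit 18: prefix='0001' -> emit 'k', reset
Bit 19: prefix='1' -> emit 'p', reset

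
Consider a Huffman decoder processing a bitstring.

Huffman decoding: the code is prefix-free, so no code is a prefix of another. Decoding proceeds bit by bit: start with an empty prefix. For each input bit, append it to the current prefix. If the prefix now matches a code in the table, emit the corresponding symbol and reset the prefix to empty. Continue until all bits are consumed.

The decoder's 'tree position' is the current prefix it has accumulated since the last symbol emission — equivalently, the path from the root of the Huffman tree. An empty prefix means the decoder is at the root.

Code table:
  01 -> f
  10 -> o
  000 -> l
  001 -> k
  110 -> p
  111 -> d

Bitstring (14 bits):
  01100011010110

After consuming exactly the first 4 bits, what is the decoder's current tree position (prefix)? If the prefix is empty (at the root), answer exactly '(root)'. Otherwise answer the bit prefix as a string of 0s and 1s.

Bit 0: prefix='0' (no match yet)
Bit 1: prefix='01' -> emit 'f', reset
Bit 2: prefix='1' (no match yet)
Bit 3: prefix='10' -> emit 'o', reset

Answer: (root)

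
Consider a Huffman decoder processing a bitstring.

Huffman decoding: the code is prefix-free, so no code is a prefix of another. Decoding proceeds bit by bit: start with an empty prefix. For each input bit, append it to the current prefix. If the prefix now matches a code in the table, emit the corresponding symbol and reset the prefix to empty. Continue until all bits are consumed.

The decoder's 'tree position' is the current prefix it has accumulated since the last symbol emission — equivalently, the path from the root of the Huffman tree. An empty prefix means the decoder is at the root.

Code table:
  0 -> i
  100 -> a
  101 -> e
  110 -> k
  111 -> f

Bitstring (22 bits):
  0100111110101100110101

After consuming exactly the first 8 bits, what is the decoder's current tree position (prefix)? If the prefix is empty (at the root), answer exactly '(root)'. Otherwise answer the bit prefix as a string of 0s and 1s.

Answer: 1

Derivation:
Bit 0: prefix='0' -> emit 'i', reset
Bit 1: prefix='1' (no match yet)
Bit 2: prefix='10' (no match yet)
Bit 3: prefix='100' -> emit 'a', reset
Bit 4: prefix='1' (no match yet)
Bit 5: prefix='11' (no match yet)
Bit 6: prefix='111' -> emit 'f', reset
Bit 7: prefix='1' (no match yet)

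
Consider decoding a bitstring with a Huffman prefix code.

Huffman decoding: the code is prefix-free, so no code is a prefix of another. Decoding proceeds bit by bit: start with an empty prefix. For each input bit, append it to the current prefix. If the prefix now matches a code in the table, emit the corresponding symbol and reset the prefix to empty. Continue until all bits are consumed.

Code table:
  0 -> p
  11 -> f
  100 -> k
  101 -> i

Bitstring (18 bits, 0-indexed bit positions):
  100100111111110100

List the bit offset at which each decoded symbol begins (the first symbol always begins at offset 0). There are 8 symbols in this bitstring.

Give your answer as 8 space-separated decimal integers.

Bit 0: prefix='1' (no match yet)
Bit 1: prefix='10' (no match yet)
Bit 2: prefix='100' -> emit 'k', reset
Bit 3: prefix='1' (no match yet)
Bit 4: prefix='10' (no match yet)
Bit 5: prefix='100' -> emit 'k', reset
Bit 6: prefix='1' (no match yet)
Bit 7: prefix='11' -> emit 'f', reset
Bit 8: prefix='1' (no match yet)
Bit 9: prefix='11' -> emit 'f', reset
Bit 10: prefix='1' (no match yet)
Bit 11: prefix='11' -> emit 'f', reset
Bit 12: prefix='1' (no match yet)
Bit 13: prefix='11' -> emit 'f', reset
Bit 14: prefix='0' -> emit 'p', reset
Bit 15: prefix='1' (no match yet)
Bit 16: prefix='10' (no match yet)
Bit 17: prefix='100' -> emit 'k', reset

Answer: 0 3 6 8 10 12 14 15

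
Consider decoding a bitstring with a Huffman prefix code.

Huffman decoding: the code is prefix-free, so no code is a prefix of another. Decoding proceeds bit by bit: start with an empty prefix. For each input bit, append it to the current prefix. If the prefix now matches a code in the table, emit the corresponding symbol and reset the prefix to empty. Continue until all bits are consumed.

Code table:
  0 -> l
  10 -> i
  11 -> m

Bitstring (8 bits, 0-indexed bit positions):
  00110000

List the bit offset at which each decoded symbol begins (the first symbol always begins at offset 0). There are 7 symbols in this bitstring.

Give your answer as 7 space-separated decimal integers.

Answer: 0 1 2 4 5 6 7

Derivation:
Bit 0: prefix='0' -> emit 'l', reset
Bit 1: prefix='0' -> emit 'l', reset
Bit 2: prefix='1' (no match yet)
Bit 3: prefix='11' -> emit 'm', reset
Bit 4: prefix='0' -> emit 'l', reset
Bit 5: prefix='0' -> emit 'l', reset
Bit 6: prefix='0' -> emit 'l', reset
Bit 7: prefix='0' -> emit 'l', reset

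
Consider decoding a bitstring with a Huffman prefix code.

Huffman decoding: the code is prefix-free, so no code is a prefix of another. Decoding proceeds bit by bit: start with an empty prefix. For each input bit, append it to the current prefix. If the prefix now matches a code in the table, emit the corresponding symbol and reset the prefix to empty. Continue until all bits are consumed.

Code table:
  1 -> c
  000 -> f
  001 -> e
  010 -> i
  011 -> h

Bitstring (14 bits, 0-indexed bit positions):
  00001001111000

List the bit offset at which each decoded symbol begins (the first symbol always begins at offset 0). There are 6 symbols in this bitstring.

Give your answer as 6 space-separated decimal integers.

Answer: 0 3 6 9 10 11

Derivation:
Bit 0: prefix='0' (no match yet)
Bit 1: prefix='00' (no match yet)
Bit 2: prefix='000' -> emit 'f', reset
Bit 3: prefix='0' (no match yet)
Bit 4: prefix='01' (no match yet)
Bit 5: prefix='010' -> emit 'i', reset
Bit 6: prefix='0' (no match yet)
Bit 7: prefix='01' (no match yet)
Bit 8: prefix='011' -> emit 'h', reset
Bit 9: prefix='1' -> emit 'c', reset
Bit 10: prefix='1' -> emit 'c', reset
Bit 11: prefix='0' (no match yet)
Bit 12: prefix='00' (no match yet)
Bit 13: prefix='000' -> emit 'f', reset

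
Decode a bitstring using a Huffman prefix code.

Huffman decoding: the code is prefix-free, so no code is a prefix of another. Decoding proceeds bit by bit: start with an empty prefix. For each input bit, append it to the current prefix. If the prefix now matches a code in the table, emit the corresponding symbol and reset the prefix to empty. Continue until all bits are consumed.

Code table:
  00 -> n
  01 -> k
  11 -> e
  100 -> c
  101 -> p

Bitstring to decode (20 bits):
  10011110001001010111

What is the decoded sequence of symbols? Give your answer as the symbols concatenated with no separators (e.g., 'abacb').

Answer: ceenknpke

Derivation:
Bit 0: prefix='1' (no match yet)
Bit 1: prefix='10' (no match yet)
Bit 2: prefix='100' -> emit 'c', reset
Bit 3: prefix='1' (no match yet)
Bit 4: prefix='11' -> emit 'e', reset
Bit 5: prefix='1' (no match yet)
Bit 6: prefix='11' -> emit 'e', reset
Bit 7: prefix='0' (no match yet)
Bit 8: prefix='00' -> emit 'n', reset
Bit 9: prefix='0' (no match yet)
Bit 10: prefix='01' -> emit 'k', reset
Bit 11: prefix='0' (no match yet)
Bit 12: prefix='00' -> emit 'n', reset
Bit 13: prefix='1' (no match yet)
Bit 14: prefix='10' (no match yet)
Bit 15: prefix='101' -> emit 'p', reset
Bit 16: prefix='0' (no match yet)
Bit 17: prefix='01' -> emit 'k', reset
Bit 18: prefix='1' (no match yet)
Bit 19: prefix='11' -> emit 'e', reset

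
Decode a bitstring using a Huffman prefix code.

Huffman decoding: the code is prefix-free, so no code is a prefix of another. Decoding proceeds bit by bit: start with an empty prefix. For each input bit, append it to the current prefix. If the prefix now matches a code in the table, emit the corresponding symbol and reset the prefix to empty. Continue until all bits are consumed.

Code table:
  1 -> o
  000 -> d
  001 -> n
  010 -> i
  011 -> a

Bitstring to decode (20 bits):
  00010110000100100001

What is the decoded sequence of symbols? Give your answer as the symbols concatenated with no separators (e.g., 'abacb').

Bit 0: prefix='0' (no match yet)
Bit 1: prefix='00' (no match yet)
Bit 2: prefix='000' -> emit 'd', reset
Bit 3: prefix='1' -> emit 'o', reset
Bit 4: prefix='0' (no match yet)
Bit 5: prefix='01' (no match yet)
Bit 6: prefix='011' -> emit 'a', reset
Bit 7: prefix='0' (no match yet)
Bit 8: prefix='00' (no match yet)
Bit 9: prefix='000' -> emit 'd', reset
Bit 10: prefix='0' (no match yet)
Bit 11: prefix='01' (no match yet)
Bit 12: prefix='010' -> emit 'i', reset
Bit 13: prefix='0' (no match yet)
Bit 14: prefix='01' (no match yet)
Bit 15: prefix='010' -> emit 'i', reset
Bit 16: prefix='0' (no match yet)
Bit 17: prefix='00' (no match yet)
Bit 18: prefix='000' -> emit 'd', reset
Bit 19: prefix='1' -> emit 'o', reset

Answer: doadiido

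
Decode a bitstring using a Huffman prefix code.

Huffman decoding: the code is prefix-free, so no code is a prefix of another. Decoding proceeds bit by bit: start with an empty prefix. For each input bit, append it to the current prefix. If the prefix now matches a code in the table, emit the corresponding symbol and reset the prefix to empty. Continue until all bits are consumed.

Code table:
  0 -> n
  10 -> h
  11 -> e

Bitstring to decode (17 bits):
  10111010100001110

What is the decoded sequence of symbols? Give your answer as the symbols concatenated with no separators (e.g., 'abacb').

Answer: hehhhnnneh

Derivation:
Bit 0: prefix='1' (no match yet)
Bit 1: prefix='10' -> emit 'h', reset
Bit 2: prefix='1' (no match yet)
Bit 3: prefix='11' -> emit 'e', reset
Bit 4: prefix='1' (no match yet)
Bit 5: prefix='10' -> emit 'h', reset
Bit 6: prefix='1' (no match yet)
Bit 7: prefix='10' -> emit 'h', reset
Bit 8: prefix='1' (no match yet)
Bit 9: prefix='10' -> emit 'h', reset
Bit 10: prefix='0' -> emit 'n', reset
Bit 11: prefix='0' -> emit 'n', reset
Bit 12: prefix='0' -> emit 'n', reset
Bit 13: prefix='1' (no match yet)
Bit 14: prefix='11' -> emit 'e', reset
Bit 15: prefix='1' (no match yet)
Bit 16: prefix='10' -> emit 'h', reset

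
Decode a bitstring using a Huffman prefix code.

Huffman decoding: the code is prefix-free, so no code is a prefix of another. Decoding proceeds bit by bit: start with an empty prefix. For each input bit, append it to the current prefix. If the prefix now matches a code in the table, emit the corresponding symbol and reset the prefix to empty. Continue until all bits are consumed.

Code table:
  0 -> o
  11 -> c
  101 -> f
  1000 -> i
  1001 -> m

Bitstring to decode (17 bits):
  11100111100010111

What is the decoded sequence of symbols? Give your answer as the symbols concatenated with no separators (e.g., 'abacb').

Answer: cmcifc

Derivation:
Bit 0: prefix='1' (no match yet)
Bit 1: prefix='11' -> emit 'c', reset
Bit 2: prefix='1' (no match yet)
Bit 3: prefix='10' (no match yet)
Bit 4: prefix='100' (no match yet)
Bit 5: prefix='1001' -> emit 'm', reset
Bit 6: prefix='1' (no match yet)
Bit 7: prefix='11' -> emit 'c', reset
Bit 8: prefix='1' (no match yet)
Bit 9: prefix='10' (no match yet)
Bit 10: prefix='100' (no match yet)
Bit 11: prefix='1000' -> emit 'i', reset
Bit 12: prefix='1' (no match yet)
Bit 13: prefix='10' (no match yet)
Bit 14: prefix='101' -> emit 'f', reset
Bit 15: prefix='1' (no match yet)
Bit 16: prefix='11' -> emit 'c', reset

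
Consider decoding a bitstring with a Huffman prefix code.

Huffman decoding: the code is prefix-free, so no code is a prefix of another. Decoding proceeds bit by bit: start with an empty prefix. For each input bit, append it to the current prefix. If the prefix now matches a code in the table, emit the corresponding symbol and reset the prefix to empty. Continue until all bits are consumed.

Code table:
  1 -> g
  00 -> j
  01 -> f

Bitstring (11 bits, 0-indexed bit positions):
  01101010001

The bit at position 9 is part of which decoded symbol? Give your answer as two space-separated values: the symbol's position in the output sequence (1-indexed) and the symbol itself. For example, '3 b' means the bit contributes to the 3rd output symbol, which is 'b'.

Bit 0: prefix='0' (no match yet)
Bit 1: prefix='01' -> emit 'f', reset
Bit 2: prefix='1' -> emit 'g', reset
Bit 3: prefix='0' (no match yet)
Bit 4: prefix='01' -> emit 'f', reset
Bit 5: prefix='0' (no match yet)
Bit 6: prefix='01' -> emit 'f', reset
Bit 7: prefix='0' (no match yet)
Bit 8: prefix='00' -> emit 'j', reset
Bit 9: prefix='0' (no match yet)
Bit 10: prefix='01' -> emit 'f', reset

Answer: 6 f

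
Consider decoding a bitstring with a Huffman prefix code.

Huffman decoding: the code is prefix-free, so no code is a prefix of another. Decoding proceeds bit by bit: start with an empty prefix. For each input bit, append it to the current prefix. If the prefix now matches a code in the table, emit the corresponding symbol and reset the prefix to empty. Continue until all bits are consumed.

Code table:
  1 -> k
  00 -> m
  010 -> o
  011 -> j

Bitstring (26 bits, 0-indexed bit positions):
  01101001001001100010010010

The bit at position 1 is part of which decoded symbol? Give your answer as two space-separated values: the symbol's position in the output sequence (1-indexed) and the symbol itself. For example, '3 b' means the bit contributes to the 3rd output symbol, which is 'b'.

Answer: 1 j

Derivation:
Bit 0: prefix='0' (no match yet)
Bit 1: prefix='01' (no match yet)
Bit 2: prefix='011' -> emit 'j', reset
Bit 3: prefix='0' (no match yet)
Bit 4: prefix='01' (no match yet)
Bit 5: prefix='010' -> emit 'o', reset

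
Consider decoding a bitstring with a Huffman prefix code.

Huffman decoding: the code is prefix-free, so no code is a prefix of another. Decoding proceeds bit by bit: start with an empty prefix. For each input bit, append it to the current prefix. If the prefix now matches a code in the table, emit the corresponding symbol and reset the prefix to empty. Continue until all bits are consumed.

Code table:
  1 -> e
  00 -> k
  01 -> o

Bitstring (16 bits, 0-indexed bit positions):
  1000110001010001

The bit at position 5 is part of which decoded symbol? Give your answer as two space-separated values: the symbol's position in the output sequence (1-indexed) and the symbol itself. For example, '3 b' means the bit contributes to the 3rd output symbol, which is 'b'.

Bit 0: prefix='1' -> emit 'e', reset
Bit 1: prefix='0' (no match yet)
Bit 2: prefix='00' -> emit 'k', reset
Bit 3: prefix='0' (no match yet)
Bit 4: prefix='01' -> emit 'o', reset
Bit 5: prefix='1' -> emit 'e', reset
Bit 6: prefix='0' (no match yet)
Bit 7: prefix='00' -> emit 'k', reset
Bit 8: prefix='0' (no match yet)
Bit 9: prefix='01' -> emit 'o', reset

Answer: 4 e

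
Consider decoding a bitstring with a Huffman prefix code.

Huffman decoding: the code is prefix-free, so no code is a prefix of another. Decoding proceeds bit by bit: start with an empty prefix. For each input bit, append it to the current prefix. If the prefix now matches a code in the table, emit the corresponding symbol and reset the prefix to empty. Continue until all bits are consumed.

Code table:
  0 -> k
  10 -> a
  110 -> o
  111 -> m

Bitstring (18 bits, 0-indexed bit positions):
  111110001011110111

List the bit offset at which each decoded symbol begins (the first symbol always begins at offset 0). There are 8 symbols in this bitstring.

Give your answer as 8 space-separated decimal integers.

Answer: 0 3 6 7 8 10 13 15

Derivation:
Bit 0: prefix='1' (no match yet)
Bit 1: prefix='11' (no match yet)
Bit 2: prefix='111' -> emit 'm', reset
Bit 3: prefix='1' (no match yet)
Bit 4: prefix='11' (no match yet)
Bit 5: prefix='110' -> emit 'o', reset
Bit 6: prefix='0' -> emit 'k', reset
Bit 7: prefix='0' -> emit 'k', reset
Bit 8: prefix='1' (no match yet)
Bit 9: prefix='10' -> emit 'a', reset
Bit 10: prefix='1' (no match yet)
Bit 11: prefix='11' (no match yet)
Bit 12: prefix='111' -> emit 'm', reset
Bit 13: prefix='1' (no match yet)
Bit 14: prefix='10' -> emit 'a', reset
Bit 15: prefix='1' (no match yet)
Bit 16: prefix='11' (no match yet)
Bit 17: prefix='111' -> emit 'm', reset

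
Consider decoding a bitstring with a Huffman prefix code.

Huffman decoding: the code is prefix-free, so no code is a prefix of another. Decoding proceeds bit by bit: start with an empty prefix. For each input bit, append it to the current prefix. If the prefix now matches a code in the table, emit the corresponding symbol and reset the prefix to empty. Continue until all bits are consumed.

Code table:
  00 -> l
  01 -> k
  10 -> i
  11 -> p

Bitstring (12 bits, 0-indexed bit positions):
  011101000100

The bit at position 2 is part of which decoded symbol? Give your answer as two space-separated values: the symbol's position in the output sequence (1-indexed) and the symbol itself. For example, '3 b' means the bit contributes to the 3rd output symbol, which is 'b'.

Bit 0: prefix='0' (no match yet)
Bit 1: prefix='01' -> emit 'k', reset
Bit 2: prefix='1' (no match yet)
Bit 3: prefix='11' -> emit 'p', reset
Bit 4: prefix='0' (no match yet)
Bit 5: prefix='01' -> emit 'k', reset
Bit 6: prefix='0' (no match yet)

Answer: 2 p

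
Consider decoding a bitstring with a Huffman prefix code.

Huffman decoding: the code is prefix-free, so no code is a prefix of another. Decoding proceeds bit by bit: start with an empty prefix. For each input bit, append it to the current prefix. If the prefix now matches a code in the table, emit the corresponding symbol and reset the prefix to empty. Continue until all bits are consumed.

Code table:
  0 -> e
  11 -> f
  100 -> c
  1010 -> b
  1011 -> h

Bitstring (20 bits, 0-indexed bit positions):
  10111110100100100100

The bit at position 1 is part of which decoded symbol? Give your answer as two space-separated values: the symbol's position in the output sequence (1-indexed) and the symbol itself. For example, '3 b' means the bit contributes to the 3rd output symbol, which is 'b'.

Bit 0: prefix='1' (no match yet)
Bit 1: prefix='10' (no match yet)
Bit 2: prefix='101' (no match yet)
Bit 3: prefix='1011' -> emit 'h', reset
Bit 4: prefix='1' (no match yet)
Bit 5: prefix='11' -> emit 'f', reset

Answer: 1 h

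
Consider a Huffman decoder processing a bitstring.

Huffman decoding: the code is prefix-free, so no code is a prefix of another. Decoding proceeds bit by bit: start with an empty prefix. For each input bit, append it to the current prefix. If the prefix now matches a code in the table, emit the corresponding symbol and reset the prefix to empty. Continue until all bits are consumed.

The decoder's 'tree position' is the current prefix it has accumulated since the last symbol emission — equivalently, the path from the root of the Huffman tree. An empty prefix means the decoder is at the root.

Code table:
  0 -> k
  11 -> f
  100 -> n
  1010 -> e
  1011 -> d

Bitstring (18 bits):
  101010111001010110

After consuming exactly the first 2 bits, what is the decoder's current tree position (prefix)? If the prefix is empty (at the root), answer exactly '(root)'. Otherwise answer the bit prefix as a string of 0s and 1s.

Bit 0: prefix='1' (no match yet)
Bit 1: prefix='10' (no match yet)

Answer: 10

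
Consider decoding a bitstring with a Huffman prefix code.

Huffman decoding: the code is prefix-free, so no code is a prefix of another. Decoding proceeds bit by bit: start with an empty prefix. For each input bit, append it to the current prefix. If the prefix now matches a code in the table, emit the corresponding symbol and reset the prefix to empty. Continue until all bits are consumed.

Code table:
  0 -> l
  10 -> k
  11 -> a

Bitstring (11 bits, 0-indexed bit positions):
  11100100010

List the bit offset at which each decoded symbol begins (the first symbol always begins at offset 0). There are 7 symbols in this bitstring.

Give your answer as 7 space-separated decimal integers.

Answer: 0 2 4 5 7 8 9

Derivation:
Bit 0: prefix='1' (no match yet)
Bit 1: prefix='11' -> emit 'a', reset
Bit 2: prefix='1' (no match yet)
Bit 3: prefix='10' -> emit 'k', reset
Bit 4: prefix='0' -> emit 'l', reset
Bit 5: prefix='1' (no match yet)
Bit 6: prefix='10' -> emit 'k', reset
Bit 7: prefix='0' -> emit 'l', reset
Bit 8: prefix='0' -> emit 'l', reset
Bit 9: prefix='1' (no match yet)
Bit 10: prefix='10' -> emit 'k', reset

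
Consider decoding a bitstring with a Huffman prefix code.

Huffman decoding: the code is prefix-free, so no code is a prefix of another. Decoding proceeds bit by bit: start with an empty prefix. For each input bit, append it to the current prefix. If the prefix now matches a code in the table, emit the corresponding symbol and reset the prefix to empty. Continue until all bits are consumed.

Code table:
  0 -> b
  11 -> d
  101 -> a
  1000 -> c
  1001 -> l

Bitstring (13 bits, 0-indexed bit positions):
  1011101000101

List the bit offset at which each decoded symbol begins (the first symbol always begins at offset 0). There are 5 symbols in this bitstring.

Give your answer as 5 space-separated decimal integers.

Answer: 0 3 5 6 10

Derivation:
Bit 0: prefix='1' (no match yet)
Bit 1: prefix='10' (no match yet)
Bit 2: prefix='101' -> emit 'a', reset
Bit 3: prefix='1' (no match yet)
Bit 4: prefix='11' -> emit 'd', reset
Bit 5: prefix='0' -> emit 'b', reset
Bit 6: prefix='1' (no match yet)
Bit 7: prefix='10' (no match yet)
Bit 8: prefix='100' (no match yet)
Bit 9: prefix='1000' -> emit 'c', reset
Bit 10: prefix='1' (no match yet)
Bit 11: prefix='10' (no match yet)
Bit 12: prefix='101' -> emit 'a', reset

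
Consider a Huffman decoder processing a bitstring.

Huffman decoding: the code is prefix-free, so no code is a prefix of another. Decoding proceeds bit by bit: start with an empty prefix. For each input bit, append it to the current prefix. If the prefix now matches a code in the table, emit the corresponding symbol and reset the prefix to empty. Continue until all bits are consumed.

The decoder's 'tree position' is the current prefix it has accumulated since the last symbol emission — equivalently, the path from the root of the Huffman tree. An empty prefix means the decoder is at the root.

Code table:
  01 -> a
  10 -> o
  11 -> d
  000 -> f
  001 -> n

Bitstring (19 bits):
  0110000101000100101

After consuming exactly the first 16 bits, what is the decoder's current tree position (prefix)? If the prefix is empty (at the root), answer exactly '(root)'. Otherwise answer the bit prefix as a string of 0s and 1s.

Answer: 00

Derivation:
Bit 0: prefix='0' (no match yet)
Bit 1: prefix='01' -> emit 'a', reset
Bit 2: prefix='1' (no match yet)
Bit 3: prefix='10' -> emit 'o', reset
Bit 4: prefix='0' (no match yet)
Bit 5: prefix='00' (no match yet)
Bit 6: prefix='000' -> emit 'f', reset
Bit 7: prefix='1' (no match yet)
Bit 8: prefix='10' -> emit 'o', reset
Bit 9: prefix='1' (no match yet)
Bit 10: prefix='10' -> emit 'o', reset
Bit 11: prefix='0' (no match yet)
Bit 12: prefix='00' (no match yet)
Bit 13: prefix='001' -> emit 'n', reset
Bit 14: prefix='0' (no match yet)
Bit 15: prefix='00' (no match yet)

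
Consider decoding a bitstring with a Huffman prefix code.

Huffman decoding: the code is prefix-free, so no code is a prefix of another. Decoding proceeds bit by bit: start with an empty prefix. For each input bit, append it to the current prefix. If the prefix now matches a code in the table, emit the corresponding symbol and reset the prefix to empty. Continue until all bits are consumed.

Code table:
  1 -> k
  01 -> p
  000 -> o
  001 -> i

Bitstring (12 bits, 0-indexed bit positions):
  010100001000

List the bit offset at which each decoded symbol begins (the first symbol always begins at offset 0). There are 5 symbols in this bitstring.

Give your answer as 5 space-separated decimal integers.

Bit 0: prefix='0' (no match yet)
Bit 1: prefix='01' -> emit 'p', reset
Bit 2: prefix='0' (no match yet)
Bit 3: prefix='01' -> emit 'p', reset
Bit 4: prefix='0' (no match yet)
Bit 5: prefix='00' (no match yet)
Bit 6: prefix='000' -> emit 'o', reset
Bit 7: prefix='0' (no match yet)
Bit 8: prefix='01' -> emit 'p', reset
Bit 9: prefix='0' (no match yet)
Bit 10: prefix='00' (no match yet)
Bit 11: prefix='000' -> emit 'o', reset

Answer: 0 2 4 7 9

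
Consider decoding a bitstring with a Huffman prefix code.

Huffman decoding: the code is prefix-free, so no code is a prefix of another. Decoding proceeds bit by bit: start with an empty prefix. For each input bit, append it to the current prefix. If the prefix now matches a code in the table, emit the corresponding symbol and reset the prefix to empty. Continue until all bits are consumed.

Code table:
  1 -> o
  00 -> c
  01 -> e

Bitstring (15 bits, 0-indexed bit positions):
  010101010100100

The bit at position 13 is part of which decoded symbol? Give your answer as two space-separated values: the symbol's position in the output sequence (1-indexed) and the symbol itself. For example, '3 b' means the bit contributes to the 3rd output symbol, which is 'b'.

Answer: 8 c

Derivation:
Bit 0: prefix='0' (no match yet)
Bit 1: prefix='01' -> emit 'e', reset
Bit 2: prefix='0' (no match yet)
Bit 3: prefix='01' -> emit 'e', reset
Bit 4: prefix='0' (no match yet)
Bit 5: prefix='01' -> emit 'e', reset
Bit 6: prefix='0' (no match yet)
Bit 7: prefix='01' -> emit 'e', reset
Bit 8: prefix='0' (no match yet)
Bit 9: prefix='01' -> emit 'e', reset
Bit 10: prefix='0' (no match yet)
Bit 11: prefix='00' -> emit 'c', reset
Bit 12: prefix='1' -> emit 'o', reset
Bit 13: prefix='0' (no match yet)
Bit 14: prefix='00' -> emit 'c', reset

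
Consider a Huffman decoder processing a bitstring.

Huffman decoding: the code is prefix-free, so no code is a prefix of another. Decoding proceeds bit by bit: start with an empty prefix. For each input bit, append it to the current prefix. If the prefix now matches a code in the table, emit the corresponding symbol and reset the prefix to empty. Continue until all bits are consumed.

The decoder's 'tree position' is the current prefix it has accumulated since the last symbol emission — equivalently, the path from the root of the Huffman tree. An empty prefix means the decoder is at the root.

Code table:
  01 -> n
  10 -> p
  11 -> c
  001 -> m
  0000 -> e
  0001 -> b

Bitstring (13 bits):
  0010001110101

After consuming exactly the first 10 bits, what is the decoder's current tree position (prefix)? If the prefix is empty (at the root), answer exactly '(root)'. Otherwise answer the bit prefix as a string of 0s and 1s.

Answer: 0

Derivation:
Bit 0: prefix='0' (no match yet)
Bit 1: prefix='00' (no match yet)
Bit 2: prefix='001' -> emit 'm', reset
Bit 3: prefix='0' (no match yet)
Bit 4: prefix='00' (no match yet)
Bit 5: prefix='000' (no match yet)
Bit 6: prefix='0001' -> emit 'b', reset
Bit 7: prefix='1' (no match yet)
Bit 8: prefix='11' -> emit 'c', reset
Bit 9: prefix='0' (no match yet)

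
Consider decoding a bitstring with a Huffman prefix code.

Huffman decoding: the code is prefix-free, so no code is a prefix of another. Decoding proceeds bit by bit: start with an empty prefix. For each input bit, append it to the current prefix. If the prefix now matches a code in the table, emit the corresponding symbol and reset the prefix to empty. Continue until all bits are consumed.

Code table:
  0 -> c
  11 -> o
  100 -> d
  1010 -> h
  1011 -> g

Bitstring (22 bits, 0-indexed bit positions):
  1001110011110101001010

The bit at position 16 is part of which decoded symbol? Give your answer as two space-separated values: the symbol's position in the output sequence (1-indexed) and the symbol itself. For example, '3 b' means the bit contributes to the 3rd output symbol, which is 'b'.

Bit 0: prefix='1' (no match yet)
Bit 1: prefix='10' (no match yet)
Bit 2: prefix='100' -> emit 'd', reset
Bit 3: prefix='1' (no match yet)
Bit 4: prefix='11' -> emit 'o', reset
Bit 5: prefix='1' (no match yet)
Bit 6: prefix='10' (no match yet)
Bit 7: prefix='100' -> emit 'd', reset
Bit 8: prefix='1' (no match yet)
Bit 9: prefix='11' -> emit 'o', reset
Bit 10: prefix='1' (no match yet)
Bit 11: prefix='11' -> emit 'o', reset
Bit 12: prefix='0' -> emit 'c', reset
Bit 13: prefix='1' (no match yet)
Bit 14: prefix='10' (no match yet)
Bit 15: prefix='101' (no match yet)
Bit 16: prefix='1010' -> emit 'h', reset
Bit 17: prefix='0' -> emit 'c', reset
Bit 18: prefix='1' (no match yet)
Bit 19: prefix='10' (no match yet)
Bit 20: prefix='101' (no match yet)

Answer: 7 h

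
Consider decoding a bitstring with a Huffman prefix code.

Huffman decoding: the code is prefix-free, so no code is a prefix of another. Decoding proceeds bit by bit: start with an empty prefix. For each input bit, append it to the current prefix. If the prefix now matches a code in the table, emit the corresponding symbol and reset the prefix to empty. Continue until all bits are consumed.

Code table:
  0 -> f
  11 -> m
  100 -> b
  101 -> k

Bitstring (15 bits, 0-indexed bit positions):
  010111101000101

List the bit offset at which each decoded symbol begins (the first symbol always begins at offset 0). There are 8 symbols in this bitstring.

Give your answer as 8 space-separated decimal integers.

Bit 0: prefix='0' -> emit 'f', reset
Bit 1: prefix='1' (no match yet)
Bit 2: prefix='10' (no match yet)
Bit 3: prefix='101' -> emit 'k', reset
Bit 4: prefix='1' (no match yet)
Bit 5: prefix='11' -> emit 'm', reset
Bit 6: prefix='1' (no match yet)
Bit 7: prefix='10' (no match yet)
Bit 8: prefix='101' -> emit 'k', reset
Bit 9: prefix='0' -> emit 'f', reset
Bit 10: prefix='0' -> emit 'f', reset
Bit 11: prefix='0' -> emit 'f', reset
Bit 12: prefix='1' (no match yet)
Bit 13: prefix='10' (no match yet)
Bit 14: prefix='101' -> emit 'k', reset

Answer: 0 1 4 6 9 10 11 12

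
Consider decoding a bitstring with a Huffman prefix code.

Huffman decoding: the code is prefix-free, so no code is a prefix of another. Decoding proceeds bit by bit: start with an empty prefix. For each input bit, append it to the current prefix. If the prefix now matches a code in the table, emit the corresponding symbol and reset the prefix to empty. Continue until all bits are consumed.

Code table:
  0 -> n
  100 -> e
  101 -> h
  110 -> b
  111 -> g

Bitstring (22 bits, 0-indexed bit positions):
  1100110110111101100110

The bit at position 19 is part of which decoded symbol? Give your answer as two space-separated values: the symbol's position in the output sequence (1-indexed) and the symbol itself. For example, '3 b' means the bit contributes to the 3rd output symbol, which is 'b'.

Bit 0: prefix='1' (no match yet)
Bit 1: prefix='11' (no match yet)
Bit 2: prefix='110' -> emit 'b', reset
Bit 3: prefix='0' -> emit 'n', reset
Bit 4: prefix='1' (no match yet)
Bit 5: prefix='11' (no match yet)
Bit 6: prefix='110' -> emit 'b', reset
Bit 7: prefix='1' (no match yet)
Bit 8: prefix='11' (no match yet)
Bit 9: prefix='110' -> emit 'b', reset
Bit 10: prefix='1' (no match yet)
Bit 11: prefix='11' (no match yet)
Bit 12: prefix='111' -> emit 'g', reset
Bit 13: prefix='1' (no match yet)
Bit 14: prefix='10' (no match yet)
Bit 15: prefix='101' -> emit 'h', reset
Bit 16: prefix='1' (no match yet)
Bit 17: prefix='10' (no match yet)
Bit 18: prefix='100' -> emit 'e', reset
Bit 19: prefix='1' (no match yet)
Bit 20: prefix='11' (no match yet)
Bit 21: prefix='110' -> emit 'b', reset

Answer: 8 b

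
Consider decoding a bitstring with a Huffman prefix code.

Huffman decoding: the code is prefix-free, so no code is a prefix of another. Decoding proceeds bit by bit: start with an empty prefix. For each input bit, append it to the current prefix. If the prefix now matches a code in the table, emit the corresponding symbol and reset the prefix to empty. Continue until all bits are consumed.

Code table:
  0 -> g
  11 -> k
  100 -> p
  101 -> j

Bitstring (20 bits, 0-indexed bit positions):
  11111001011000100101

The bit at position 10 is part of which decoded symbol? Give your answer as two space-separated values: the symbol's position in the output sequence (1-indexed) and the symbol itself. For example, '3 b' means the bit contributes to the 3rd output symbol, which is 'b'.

Answer: 5 p

Derivation:
Bit 0: prefix='1' (no match yet)
Bit 1: prefix='11' -> emit 'k', reset
Bit 2: prefix='1' (no match yet)
Bit 3: prefix='11' -> emit 'k', reset
Bit 4: prefix='1' (no match yet)
Bit 5: prefix='10' (no match yet)
Bit 6: prefix='100' -> emit 'p', reset
Bit 7: prefix='1' (no match yet)
Bit 8: prefix='10' (no match yet)
Bit 9: prefix='101' -> emit 'j', reset
Bit 10: prefix='1' (no match yet)
Bit 11: prefix='10' (no match yet)
Bit 12: prefix='100' -> emit 'p', reset
Bit 13: prefix='0' -> emit 'g', reset
Bit 14: prefix='1' (no match yet)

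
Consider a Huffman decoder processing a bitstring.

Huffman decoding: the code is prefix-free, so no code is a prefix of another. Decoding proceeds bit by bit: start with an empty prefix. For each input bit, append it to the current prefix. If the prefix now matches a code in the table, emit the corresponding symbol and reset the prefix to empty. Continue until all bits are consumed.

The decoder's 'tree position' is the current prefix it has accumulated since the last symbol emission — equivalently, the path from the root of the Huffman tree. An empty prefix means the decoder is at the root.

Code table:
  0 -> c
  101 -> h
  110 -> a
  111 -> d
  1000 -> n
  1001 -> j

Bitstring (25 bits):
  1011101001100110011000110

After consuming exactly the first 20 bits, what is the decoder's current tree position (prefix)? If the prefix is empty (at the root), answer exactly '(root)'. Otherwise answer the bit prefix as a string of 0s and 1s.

Answer: 10

Derivation:
Bit 0: prefix='1' (no match yet)
Bit 1: prefix='10' (no match yet)
Bit 2: prefix='101' -> emit 'h', reset
Bit 3: prefix='1' (no match yet)
Bit 4: prefix='11' (no match yet)
Bit 5: prefix='110' -> emit 'a', reset
Bit 6: prefix='1' (no match yet)
Bit 7: prefix='10' (no match yet)
Bit 8: prefix='100' (no match yet)
Bit 9: prefix='1001' -> emit 'j', reset
Bit 10: prefix='1' (no match yet)
Bit 11: prefix='10' (no match yet)
Bit 12: prefix='100' (no match yet)
Bit 13: prefix='1001' -> emit 'j', reset
Bit 14: prefix='1' (no match yet)
Bit 15: prefix='10' (no match yet)
Bit 16: prefix='100' (no match yet)
Bit 17: prefix='1001' -> emit 'j', reset
Bit 18: prefix='1' (no match yet)
Bit 19: prefix='10' (no match yet)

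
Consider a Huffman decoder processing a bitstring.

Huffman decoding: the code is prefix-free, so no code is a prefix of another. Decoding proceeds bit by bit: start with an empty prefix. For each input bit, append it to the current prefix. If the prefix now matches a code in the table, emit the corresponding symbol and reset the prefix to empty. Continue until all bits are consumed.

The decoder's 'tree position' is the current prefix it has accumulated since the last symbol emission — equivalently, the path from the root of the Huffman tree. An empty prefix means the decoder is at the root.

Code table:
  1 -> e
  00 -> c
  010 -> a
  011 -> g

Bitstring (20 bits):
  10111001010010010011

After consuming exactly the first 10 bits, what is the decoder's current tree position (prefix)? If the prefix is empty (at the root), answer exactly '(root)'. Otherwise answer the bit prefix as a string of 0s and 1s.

Answer: 01

Derivation:
Bit 0: prefix='1' -> emit 'e', reset
Bit 1: prefix='0' (no match yet)
Bit 2: prefix='01' (no match yet)
Bit 3: prefix='011' -> emit 'g', reset
Bit 4: prefix='1' -> emit 'e', reset
Bit 5: prefix='0' (no match yet)
Bit 6: prefix='00' -> emit 'c', reset
Bit 7: prefix='1' -> emit 'e', reset
Bit 8: prefix='0' (no match yet)
Bit 9: prefix='01' (no match yet)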